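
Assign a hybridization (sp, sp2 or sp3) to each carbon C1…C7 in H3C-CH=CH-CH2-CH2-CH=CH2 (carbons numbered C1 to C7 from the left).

C1 sp3, C2 sp2, C3 sp2, C4 sp3, C5 sp3, C6 sp2, C7 sp2

C1 — 4 σ bonds. Steric number 4, so sp3.
C2: 3 σ bonds, plus one π bond; 3 regions of electron density → sp2.
C3 (3 σ bonds, plus one π bond) has steric number 3: sp2.
C4: 4 σ bonds; 4 regions of electron density → sp3.
C5: 4 σ bonds — 4 electron domains, sp3.
C6 is sp2: 3 σ bonds, plus one π bond, 3 electron-density regions.
C7 is sp2: 3 σ bonds, plus one π bond, 3 electron-density regions.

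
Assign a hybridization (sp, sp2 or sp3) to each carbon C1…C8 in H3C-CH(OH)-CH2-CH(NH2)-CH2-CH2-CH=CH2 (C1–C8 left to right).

C1 has 4 σ bonds: steric number 4 → sp3.
C2 has 4 σ bonds: steric number 4 → sp3.
C3 — 4 σ bonds. Steric number 4, so sp3.
C4 has 4 σ bonds: steric number 4 → sp3.
C5 has 4 σ bonds: steric number 4 → sp3.
C6 has 4 σ bonds: steric number 4 → sp3.
C7 carries 3 σ bonds, plus one π bond, giving a steric number of 3, so it is sp2.
C8: 3 σ bonds, plus one π bond — 3 electron domains, sp2.

C1 sp3, C2 sp3, C3 sp3, C4 sp3, C5 sp3, C6 sp3, C7 sp2, C8 sp2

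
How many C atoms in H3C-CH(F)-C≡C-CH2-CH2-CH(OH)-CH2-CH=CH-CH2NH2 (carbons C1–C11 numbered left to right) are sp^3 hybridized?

7

C1: sp3 ✓
C2: sp3 ✓
C3: sp
C4: sp
C5: sp3 ✓
C6: sp3 ✓
C7: sp3 ✓
C8: sp3 ✓
C9: sp2
C10: sp2
C11: sp3 ✓
C1, C2, C5, C6, C7, C8, C11 → 7 sp3 carbons.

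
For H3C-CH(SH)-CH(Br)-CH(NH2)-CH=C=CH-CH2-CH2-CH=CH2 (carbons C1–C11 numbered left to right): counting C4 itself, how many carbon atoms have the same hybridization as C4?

6

C4 is sp3 (only σ bonds).
C1: sp3 ✓
C2: sp3 ✓
C3: sp3 ✓
C4: sp3 ✓
C5: sp2
C6: sp
C7: sp2
C8: sp3 ✓
C9: sp3 ✓
C10: sp2
C11: sp2
6 carbons are sp3.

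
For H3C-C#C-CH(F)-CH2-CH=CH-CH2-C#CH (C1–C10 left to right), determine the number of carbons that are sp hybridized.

4

C1: sp3
C2: sp ✓
C3: sp ✓
C4: sp3
C5: sp3
C6: sp2
C7: sp2
C8: sp3
C9: sp ✓
C10: sp ✓
C2, C3, C9, C10 → 4 sp carbons.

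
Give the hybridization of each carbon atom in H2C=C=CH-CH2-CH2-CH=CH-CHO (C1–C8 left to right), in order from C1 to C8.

C1: 3 σ bonds, plus one π bond; 3 regions of electron density → sp2.
C2: 2 σ bonds, plus two π bonds; 2 regions of electron density → sp.
C3: 3 σ bonds, plus one π bond; 3 regions of electron density → sp2.
C4 has 4 σ bonds: steric number 4 → sp3.
C5: 4 σ bonds — 4 electron domains, sp3.
C6: 3 σ bonds, plus one π bond; 3 regions of electron density → sp2.
C7 (3 σ bonds, plus one π bond) has steric number 3: sp2.
C8: 3 σ bonds, plus one π bond — 3 electron domains, sp2.

C1 sp2, C2 sp, C3 sp2, C4 sp3, C5 sp3, C6 sp2, C7 sp2, C8 sp2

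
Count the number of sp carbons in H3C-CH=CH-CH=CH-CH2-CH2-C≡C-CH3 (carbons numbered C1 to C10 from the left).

C1: sp3
C2: sp2
C3: sp2
C4: sp2
C5: sp2
C6: sp3
C7: sp3
C8: sp ✓
C9: sp ✓
C10: sp3
C8, C9 → 2 sp carbons.

2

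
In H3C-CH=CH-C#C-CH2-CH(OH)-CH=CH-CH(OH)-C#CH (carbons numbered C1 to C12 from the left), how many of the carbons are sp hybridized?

C1: sp3
C2: sp2
C3: sp2
C4: sp ✓
C5: sp ✓
C6: sp3
C7: sp3
C8: sp2
C9: sp2
C10: sp3
C11: sp ✓
C12: sp ✓
C4, C5, C11, C12 → 4 sp carbons.

4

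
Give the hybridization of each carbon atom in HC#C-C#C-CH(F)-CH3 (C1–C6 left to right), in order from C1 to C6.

C1: 2 σ bonds, plus two π bonds; 2 regions of electron density → sp.
C2 is sp: 2 σ bonds, plus two π bonds, 2 electron-density regions.
C3 is sp: 2 σ bonds, plus two π bonds, 2 electron-density regions.
C4 is sp: 2 σ bonds, plus two π bonds, 2 electron-density regions.
C5: 4 σ bonds; 4 regions of electron density → sp3.
C6: 4 σ bonds — 4 electron domains, sp3.

C1 sp, C2 sp, C3 sp, C4 sp, C5 sp3, C6 sp3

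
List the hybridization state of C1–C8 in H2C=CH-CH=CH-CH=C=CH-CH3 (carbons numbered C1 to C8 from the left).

C1 sp2, C2 sp2, C3 sp2, C4 sp2, C5 sp2, C6 sp, C7 sp2, C8 sp3

C1 — 3 σ bonds, plus one π bond. Steric number 3, so sp2.
C2 has 3 σ bonds, plus one π bond: steric number 3 → sp2.
C3: 3 σ bonds, plus one π bond — 3 electron domains, sp2.
C4 (3 σ bonds, plus one π bond) has steric number 3: sp2.
C5 has 3 σ bonds, plus one π bond: steric number 3 → sp2.
C6: 2 σ bonds, plus two π bonds; 2 regions of electron density → sp.
C7: 3 σ bonds, plus one π bond — 3 electron domains, sp2.
C8 is sp3: 4 σ bonds, 4 electron-density regions.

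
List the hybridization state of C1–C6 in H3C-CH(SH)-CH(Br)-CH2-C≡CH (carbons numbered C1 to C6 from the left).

C1 — 4 σ bonds. Steric number 4, so sp3.
C2 carries 4 σ bonds, giving a steric number of 4, so it is sp3.
C3 carries 4 σ bonds, giving a steric number of 4, so it is sp3.
C4: 4 σ bonds; 4 regions of electron density → sp3.
C5 — 2 σ bonds, plus two π bonds. Steric number 2, so sp.
C6 (2 σ bonds, plus two π bonds) has steric number 2: sp.

C1 sp3, C2 sp3, C3 sp3, C4 sp3, C5 sp, C6 sp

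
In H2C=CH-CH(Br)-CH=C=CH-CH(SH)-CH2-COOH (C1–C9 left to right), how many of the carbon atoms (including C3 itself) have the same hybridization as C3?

C3 is sp3 (only σ bonds).
C1: sp2
C2: sp2
C3: sp3 ✓
C4: sp2
C5: sp
C6: sp2
C7: sp3 ✓
C8: sp3 ✓
C9: sp2
3 carbons are sp3.

3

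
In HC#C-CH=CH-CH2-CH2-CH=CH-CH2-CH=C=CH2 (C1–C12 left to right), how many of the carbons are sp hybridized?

3

C1: sp ✓
C2: sp ✓
C3: sp2
C4: sp2
C5: sp3
C6: sp3
C7: sp2
C8: sp2
C9: sp3
C10: sp2
C11: sp ✓
C12: sp2
C1, C2, C11 → 3 sp carbons.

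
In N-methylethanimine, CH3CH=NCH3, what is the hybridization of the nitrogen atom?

Two σ bonds + one lone pair = steric number 3 → sp2.

sp²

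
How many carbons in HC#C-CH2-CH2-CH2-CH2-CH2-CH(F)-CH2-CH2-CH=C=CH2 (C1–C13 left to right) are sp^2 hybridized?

2

C1: sp
C2: sp
C3: sp3
C4: sp3
C5: sp3
C6: sp3
C7: sp3
C8: sp3
C9: sp3
C10: sp3
C11: sp2 ✓
C12: sp
C13: sp2 ✓
C11, C13 → 2 sp2 carbons.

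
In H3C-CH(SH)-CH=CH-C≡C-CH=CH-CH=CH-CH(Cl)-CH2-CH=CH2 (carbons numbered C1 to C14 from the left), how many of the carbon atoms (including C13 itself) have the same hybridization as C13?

8

C13 is sp2 (one π bond).
C1: sp3
C2: sp3
C3: sp2 ✓
C4: sp2 ✓
C5: sp
C6: sp
C7: sp2 ✓
C8: sp2 ✓
C9: sp2 ✓
C10: sp2 ✓
C11: sp3
C12: sp3
C13: sp2 ✓
C14: sp2 ✓
8 carbons are sp2.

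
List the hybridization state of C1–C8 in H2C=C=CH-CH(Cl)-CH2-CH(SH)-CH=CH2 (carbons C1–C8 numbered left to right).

C1 sp2, C2 sp, C3 sp2, C4 sp3, C5 sp3, C6 sp3, C7 sp2, C8 sp2

C1: 3 σ bonds, plus one π bond — 3 electron domains, sp2.
C2 — 2 σ bonds, plus two π bonds. Steric number 2, so sp.
C3 is sp2: 3 σ bonds, plus one π bond, 3 electron-density regions.
C4 is sp3: 4 σ bonds, 4 electron-density regions.
C5 carries 4 σ bonds, giving a steric number of 4, so it is sp3.
C6 — 4 σ bonds. Steric number 4, so sp3.
C7 (3 σ bonds, plus one π bond) has steric number 3: sp2.
C8: 3 σ bonds, plus one π bond — 3 electron domains, sp2.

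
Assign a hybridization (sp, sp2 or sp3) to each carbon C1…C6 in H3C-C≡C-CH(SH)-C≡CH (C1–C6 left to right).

C1 sp3, C2 sp, C3 sp, C4 sp3, C5 sp, C6 sp

C1 carries 4 σ bonds, giving a steric number of 4, so it is sp3.
C2 — 2 σ bonds, plus two π bonds. Steric number 2, so sp.
C3 — 2 σ bonds, plus two π bonds. Steric number 2, so sp.
C4 has 4 σ bonds: steric number 4 → sp3.
C5 has 2 σ bonds, plus two π bonds: steric number 2 → sp.
C6 — 2 σ bonds, plus two π bonds. Steric number 2, so sp.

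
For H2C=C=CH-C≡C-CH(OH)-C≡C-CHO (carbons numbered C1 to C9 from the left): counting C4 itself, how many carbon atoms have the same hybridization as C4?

5

C4 is sp (two π bonds).
C1: sp2
C2: sp ✓
C3: sp2
C4: sp ✓
C5: sp ✓
C6: sp3
C7: sp ✓
C8: sp ✓
C9: sp2
5 carbons are sp.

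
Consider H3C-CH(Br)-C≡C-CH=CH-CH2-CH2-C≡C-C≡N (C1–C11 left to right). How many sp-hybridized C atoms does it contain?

5

C1: sp3
C2: sp3
C3: sp ✓
C4: sp ✓
C5: sp2
C6: sp2
C7: sp3
C8: sp3
C9: sp ✓
C10: sp ✓
C11: sp ✓
C3, C4, C9, C10, C11 → 5 sp carbons.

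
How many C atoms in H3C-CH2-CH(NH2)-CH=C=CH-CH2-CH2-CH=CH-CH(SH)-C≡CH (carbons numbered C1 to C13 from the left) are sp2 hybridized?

C1: sp3
C2: sp3
C3: sp3
C4: sp2 ✓
C5: sp
C6: sp2 ✓
C7: sp3
C8: sp3
C9: sp2 ✓
C10: sp2 ✓
C11: sp3
C12: sp
C13: sp
C4, C6, C9, C10 → 4 sp2 carbons.

4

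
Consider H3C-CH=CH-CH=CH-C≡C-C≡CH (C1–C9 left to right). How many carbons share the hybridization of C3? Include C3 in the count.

C3 is sp2 (one π bond).
C1: sp3
C2: sp2 ✓
C3: sp2 ✓
C4: sp2 ✓
C5: sp2 ✓
C6: sp
C7: sp
C8: sp
C9: sp
4 carbons are sp2.

4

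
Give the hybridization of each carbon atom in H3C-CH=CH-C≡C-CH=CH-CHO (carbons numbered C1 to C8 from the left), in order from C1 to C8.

C1 sp3, C2 sp2, C3 sp2, C4 sp, C5 sp, C6 sp2, C7 sp2, C8 sp2

C1 is sp3: 4 σ bonds, 4 electron-density regions.
C2 — 3 σ bonds, plus one π bond. Steric number 3, so sp2.
C3 carries 3 σ bonds, plus one π bond, giving a steric number of 3, so it is sp2.
C4 — 2 σ bonds, plus two π bonds. Steric number 2, so sp.
C5 is sp: 2 σ bonds, plus two π bonds, 2 electron-density regions.
C6: 3 σ bonds, plus one π bond — 3 electron domains, sp2.
C7 carries 3 σ bonds, plus one π bond, giving a steric number of 3, so it is sp2.
C8: 3 σ bonds, plus one π bond; 3 regions of electron density → sp2.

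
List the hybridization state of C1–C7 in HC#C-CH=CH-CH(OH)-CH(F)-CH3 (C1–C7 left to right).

C1 sp, C2 sp, C3 sp2, C4 sp2, C5 sp3, C6 sp3, C7 sp3

C1 — 2 σ bonds, plus two π bonds. Steric number 2, so sp.
C2 carries 2 σ bonds, plus two π bonds, giving a steric number of 2, so it is sp.
C3 is sp2: 3 σ bonds, plus one π bond, 3 electron-density regions.
C4 has 3 σ bonds, plus one π bond: steric number 3 → sp2.
C5 (4 σ bonds) has steric number 4: sp3.
C6 has 4 σ bonds: steric number 4 → sp3.
C7 — 4 σ bonds. Steric number 4, so sp3.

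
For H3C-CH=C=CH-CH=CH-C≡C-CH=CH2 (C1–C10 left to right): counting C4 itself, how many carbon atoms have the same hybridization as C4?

6

C4 is sp2 (one π bond).
C1: sp3
C2: sp2 ✓
C3: sp
C4: sp2 ✓
C5: sp2 ✓
C6: sp2 ✓
C7: sp
C8: sp
C9: sp2 ✓
C10: sp2 ✓
6 carbons are sp2.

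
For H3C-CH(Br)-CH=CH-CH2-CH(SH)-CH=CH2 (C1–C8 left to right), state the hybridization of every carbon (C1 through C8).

C1 sp3, C2 sp3, C3 sp2, C4 sp2, C5 sp3, C6 sp3, C7 sp2, C8 sp2

C1: 4 σ bonds; 4 regions of electron density → sp3.
C2 is sp3: 4 σ bonds, 4 electron-density regions.
C3 is sp2: 3 σ bonds, plus one π bond, 3 electron-density regions.
C4 carries 3 σ bonds, plus one π bond, giving a steric number of 3, so it is sp2.
C5 has 4 σ bonds: steric number 4 → sp3.
C6: 4 σ bonds; 4 regions of electron density → sp3.
C7 — 3 σ bonds, plus one π bond. Steric number 3, so sp2.
C8: 3 σ bonds, plus one π bond — 3 electron domains, sp2.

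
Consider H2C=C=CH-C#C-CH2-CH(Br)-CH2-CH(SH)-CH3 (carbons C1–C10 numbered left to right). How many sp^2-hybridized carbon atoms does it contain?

2

C1: sp2 ✓
C2: sp
C3: sp2 ✓
C4: sp
C5: sp
C6: sp3
C7: sp3
C8: sp3
C9: sp3
C10: sp3
C1, C3 → 2 sp2 carbons.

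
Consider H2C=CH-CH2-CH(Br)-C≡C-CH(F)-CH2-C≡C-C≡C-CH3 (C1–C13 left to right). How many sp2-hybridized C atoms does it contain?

C1: sp2 ✓
C2: sp2 ✓
C3: sp3
C4: sp3
C5: sp
C6: sp
C7: sp3
C8: sp3
C9: sp
C10: sp
C11: sp
C12: sp
C13: sp3
C1, C2 → 2 sp2 carbons.

2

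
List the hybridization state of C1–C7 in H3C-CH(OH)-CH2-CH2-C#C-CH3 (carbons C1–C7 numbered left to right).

C1 has 4 σ bonds: steric number 4 → sp3.
C2 carries 4 σ bonds, giving a steric number of 4, so it is sp3.
C3: 4 σ bonds — 4 electron domains, sp3.
C4 has 4 σ bonds: steric number 4 → sp3.
C5: 2 σ bonds, plus two π bonds; 2 regions of electron density → sp.
C6: 2 σ bonds, plus two π bonds; 2 regions of electron density → sp.
C7 is sp3: 4 σ bonds, 4 electron-density regions.

C1 sp3, C2 sp3, C3 sp3, C4 sp3, C5 sp, C6 sp, C7 sp3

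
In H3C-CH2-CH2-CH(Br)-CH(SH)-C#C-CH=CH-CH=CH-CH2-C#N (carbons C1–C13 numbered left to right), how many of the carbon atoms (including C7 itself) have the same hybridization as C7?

C7 is sp (two π bonds).
C1: sp3
C2: sp3
C3: sp3
C4: sp3
C5: sp3
C6: sp ✓
C7: sp ✓
C8: sp2
C9: sp2
C10: sp2
C11: sp2
C12: sp3
C13: sp ✓
3 carbons are sp.

3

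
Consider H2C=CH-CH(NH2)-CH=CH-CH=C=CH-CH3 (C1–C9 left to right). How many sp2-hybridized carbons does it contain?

6

C1: sp2 ✓
C2: sp2 ✓
C3: sp3
C4: sp2 ✓
C5: sp2 ✓
C6: sp2 ✓
C7: sp
C8: sp2 ✓
C9: sp3
C1, C2, C4, C5, C6, C8 → 6 sp2 carbons.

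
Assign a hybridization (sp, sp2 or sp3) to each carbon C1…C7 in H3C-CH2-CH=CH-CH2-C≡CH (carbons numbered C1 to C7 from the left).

C1 sp3, C2 sp3, C3 sp2, C4 sp2, C5 sp3, C6 sp, C7 sp

C1: 4 σ bonds — 4 electron domains, sp3.
C2 has 4 σ bonds: steric number 4 → sp3.
C3: 3 σ bonds, plus one π bond; 3 regions of electron density → sp2.
C4 — 3 σ bonds, plus one π bond. Steric number 3, so sp2.
C5: 4 σ bonds — 4 electron domains, sp3.
C6 is sp: 2 σ bonds, plus two π bonds, 2 electron-density regions.
C7 is sp: 2 σ bonds, plus two π bonds, 2 electron-density regions.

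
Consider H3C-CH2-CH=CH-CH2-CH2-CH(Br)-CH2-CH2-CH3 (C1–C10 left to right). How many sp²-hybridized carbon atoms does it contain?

2

C1: sp3
C2: sp3
C3: sp2 ✓
C4: sp2 ✓
C5: sp3
C6: sp3
C7: sp3
C8: sp3
C9: sp3
C10: sp3
C3, C4 → 2 sp2 carbons.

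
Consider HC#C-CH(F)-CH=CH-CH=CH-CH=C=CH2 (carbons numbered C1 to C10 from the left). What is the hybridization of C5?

C5 carries 3 σ bonds, plus one π bond, giving a steric number of 3, so it is sp2.

sp2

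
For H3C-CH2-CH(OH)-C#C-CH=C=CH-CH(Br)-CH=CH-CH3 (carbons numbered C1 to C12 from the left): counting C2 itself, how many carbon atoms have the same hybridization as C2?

C2 is sp3 (only σ bonds).
C1: sp3 ✓
C2: sp3 ✓
C3: sp3 ✓
C4: sp
C5: sp
C6: sp2
C7: sp
C8: sp2
C9: sp3 ✓
C10: sp2
C11: sp2
C12: sp3 ✓
5 carbons are sp3.

5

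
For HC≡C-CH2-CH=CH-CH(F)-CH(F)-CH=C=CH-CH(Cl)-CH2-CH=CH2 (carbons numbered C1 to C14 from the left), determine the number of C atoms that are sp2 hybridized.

6

C1: sp
C2: sp
C3: sp3
C4: sp2 ✓
C5: sp2 ✓
C6: sp3
C7: sp3
C8: sp2 ✓
C9: sp
C10: sp2 ✓
C11: sp3
C12: sp3
C13: sp2 ✓
C14: sp2 ✓
C4, C5, C8, C10, C13, C14 → 6 sp2 carbons.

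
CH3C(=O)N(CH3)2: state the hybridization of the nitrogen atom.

sp²

Amide resonance: N lone pair conjugated with C=O → sp2.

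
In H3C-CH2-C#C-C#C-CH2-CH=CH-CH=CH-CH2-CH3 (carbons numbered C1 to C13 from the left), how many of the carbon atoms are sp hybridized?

C1: sp3
C2: sp3
C3: sp ✓
C4: sp ✓
C5: sp ✓
C6: sp ✓
C7: sp3
C8: sp2
C9: sp2
C10: sp2
C11: sp2
C12: sp3
C13: sp3
C3, C4, C5, C6 → 4 sp carbons.

4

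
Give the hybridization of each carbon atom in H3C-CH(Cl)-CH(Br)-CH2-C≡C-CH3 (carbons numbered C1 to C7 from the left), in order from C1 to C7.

C1 (4 σ bonds) has steric number 4: sp3.
C2 carries 4 σ bonds, giving a steric number of 4, so it is sp3.
C3 (4 σ bonds) has steric number 4: sp3.
C4 is sp3: 4 σ bonds, 4 electron-density regions.
C5 carries 2 σ bonds, plus two π bonds, giving a steric number of 2, so it is sp.
C6 — 2 σ bonds, plus two π bonds. Steric number 2, so sp.
C7 — 4 σ bonds. Steric number 4, so sp3.

C1 sp3, C2 sp3, C3 sp3, C4 sp3, C5 sp, C6 sp, C7 sp3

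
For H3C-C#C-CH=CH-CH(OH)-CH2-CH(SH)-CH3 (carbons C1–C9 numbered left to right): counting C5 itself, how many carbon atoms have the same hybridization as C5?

2

C5 is sp2 (one π bond).
C1: sp3
C2: sp
C3: sp
C4: sp2 ✓
C5: sp2 ✓
C6: sp3
C7: sp3
C8: sp3
C9: sp3
2 carbons are sp2.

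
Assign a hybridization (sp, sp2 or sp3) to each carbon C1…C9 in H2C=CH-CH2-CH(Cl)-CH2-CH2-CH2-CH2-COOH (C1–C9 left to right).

C1 is sp2: 3 σ bonds, plus one π bond, 3 electron-density regions.
C2: 3 σ bonds, plus one π bond; 3 regions of electron density → sp2.
C3 has 4 σ bonds: steric number 4 → sp3.
C4 has 4 σ bonds: steric number 4 → sp3.
C5: 4 σ bonds — 4 electron domains, sp3.
C6 — 4 σ bonds. Steric number 4, so sp3.
C7: 4 σ bonds; 4 regions of electron density → sp3.
C8 carries 4 σ bonds, giving a steric number of 4, so it is sp3.
C9 has 3 σ bonds, plus one π bond: steric number 3 → sp2.

C1 sp2, C2 sp2, C3 sp3, C4 sp3, C5 sp3, C6 sp3, C7 sp3, C8 sp3, C9 sp2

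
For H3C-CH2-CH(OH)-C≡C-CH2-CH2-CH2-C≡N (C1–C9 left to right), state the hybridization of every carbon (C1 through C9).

C1 sp3, C2 sp3, C3 sp3, C4 sp, C5 sp, C6 sp3, C7 sp3, C8 sp3, C9 sp

C1 (4 σ bonds) has steric number 4: sp3.
C2 carries 4 σ bonds, giving a steric number of 4, so it is sp3.
C3: 4 σ bonds — 4 electron domains, sp3.
C4 (2 σ bonds, plus two π bonds) has steric number 2: sp.
C5 carries 2 σ bonds, plus two π bonds, giving a steric number of 2, so it is sp.
C6: 4 σ bonds; 4 regions of electron density → sp3.
C7 carries 4 σ bonds, giving a steric number of 4, so it is sp3.
C8 (4 σ bonds) has steric number 4: sp3.
C9: 2 σ bonds, plus two π bonds; 2 regions of electron density → sp.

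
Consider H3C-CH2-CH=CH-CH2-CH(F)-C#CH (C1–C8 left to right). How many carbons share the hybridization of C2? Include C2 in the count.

C2 is sp3 (only σ bonds).
C1: sp3 ✓
C2: sp3 ✓
C3: sp2
C4: sp2
C5: sp3 ✓
C6: sp3 ✓
C7: sp
C8: sp
4 carbons are sp3.

4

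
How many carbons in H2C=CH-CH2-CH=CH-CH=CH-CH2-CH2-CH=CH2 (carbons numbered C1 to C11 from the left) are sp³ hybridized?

C1: sp2
C2: sp2
C3: sp3 ✓
C4: sp2
C5: sp2
C6: sp2
C7: sp2
C8: sp3 ✓
C9: sp3 ✓
C10: sp2
C11: sp2
C3, C8, C9 → 3 sp3 carbons.

3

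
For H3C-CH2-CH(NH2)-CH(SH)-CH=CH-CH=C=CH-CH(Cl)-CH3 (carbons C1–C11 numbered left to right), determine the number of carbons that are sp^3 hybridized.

6

C1: sp3 ✓
C2: sp3 ✓
C3: sp3 ✓
C4: sp3 ✓
C5: sp2
C6: sp2
C7: sp2
C8: sp
C9: sp2
C10: sp3 ✓
C11: sp3 ✓
C1, C2, C3, C4, C10, C11 → 6 sp3 carbons.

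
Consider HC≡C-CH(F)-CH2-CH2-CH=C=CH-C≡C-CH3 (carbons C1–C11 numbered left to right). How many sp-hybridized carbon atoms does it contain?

C1: sp ✓
C2: sp ✓
C3: sp3
C4: sp3
C5: sp3
C6: sp2
C7: sp ✓
C8: sp2
C9: sp ✓
C10: sp ✓
C11: sp3
C1, C2, C7, C9, C10 → 5 sp carbons.

5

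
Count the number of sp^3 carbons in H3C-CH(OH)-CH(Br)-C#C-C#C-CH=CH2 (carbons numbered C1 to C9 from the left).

3

C1: sp3 ✓
C2: sp3 ✓
C3: sp3 ✓
C4: sp
C5: sp
C6: sp
C7: sp
C8: sp2
C9: sp2
C1, C2, C3 → 3 sp3 carbons.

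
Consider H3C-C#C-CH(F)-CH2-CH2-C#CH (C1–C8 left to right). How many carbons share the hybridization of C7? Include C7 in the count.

4

C7 is sp (two π bonds).
C1: sp3
C2: sp ✓
C3: sp ✓
C4: sp3
C5: sp3
C6: sp3
C7: sp ✓
C8: sp ✓
4 carbons are sp.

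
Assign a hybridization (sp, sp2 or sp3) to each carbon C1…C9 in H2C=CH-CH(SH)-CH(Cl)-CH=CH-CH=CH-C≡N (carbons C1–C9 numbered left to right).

C1: 3 σ bonds, plus one π bond; 3 regions of electron density → sp2.
C2: 3 σ bonds, plus one π bond — 3 electron domains, sp2.
C3: 4 σ bonds; 4 regions of electron density → sp3.
C4 has 4 σ bonds: steric number 4 → sp3.
C5: 3 σ bonds, plus one π bond; 3 regions of electron density → sp2.
C6 (3 σ bonds, plus one π bond) has steric number 3: sp2.
C7 carries 3 σ bonds, plus one π bond, giving a steric number of 3, so it is sp2.
C8 (3 σ bonds, plus one π bond) has steric number 3: sp2.
C9 — 2 σ bonds, plus two π bonds. Steric number 2, so sp.

C1 sp2, C2 sp2, C3 sp3, C4 sp3, C5 sp2, C6 sp2, C7 sp2, C8 sp2, C9 sp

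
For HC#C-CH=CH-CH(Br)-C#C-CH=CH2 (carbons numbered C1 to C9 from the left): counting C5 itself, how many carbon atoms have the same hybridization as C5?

C5 is sp3 (only σ bonds).
C1: sp
C2: sp
C3: sp2
C4: sp2
C5: sp3 ✓
C6: sp
C7: sp
C8: sp2
C9: sp2
1 carbon is sp3.

1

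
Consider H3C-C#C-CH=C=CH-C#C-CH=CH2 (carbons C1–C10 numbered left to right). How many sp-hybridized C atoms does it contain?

5

C1: sp3
C2: sp ✓
C3: sp ✓
C4: sp2
C5: sp ✓
C6: sp2
C7: sp ✓
C8: sp ✓
C9: sp2
C10: sp2
C2, C3, C5, C7, C8 → 5 sp carbons.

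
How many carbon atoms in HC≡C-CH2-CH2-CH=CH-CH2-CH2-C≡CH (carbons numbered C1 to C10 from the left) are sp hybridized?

4

C1: sp ✓
C2: sp ✓
C3: sp3
C4: sp3
C5: sp2
C6: sp2
C7: sp3
C8: sp3
C9: sp ✓
C10: sp ✓
C1, C2, C9, C10 → 4 sp carbons.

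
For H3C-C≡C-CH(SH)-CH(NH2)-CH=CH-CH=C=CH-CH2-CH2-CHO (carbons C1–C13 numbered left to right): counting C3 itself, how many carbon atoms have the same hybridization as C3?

C3 is sp (two π bonds).
C1: sp3
C2: sp ✓
C3: sp ✓
C4: sp3
C5: sp3
C6: sp2
C7: sp2
C8: sp2
C9: sp ✓
C10: sp2
C11: sp3
C12: sp3
C13: sp2
3 carbons are sp.

3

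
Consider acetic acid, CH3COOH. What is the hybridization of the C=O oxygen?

sp²

The C=O oxygen: 1 σ bond and 2 lone pairs, plus one π bond; 3 regions of electron density → sp2.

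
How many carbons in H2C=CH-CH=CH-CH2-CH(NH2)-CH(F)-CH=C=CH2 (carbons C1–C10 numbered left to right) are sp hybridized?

1

C1: sp2
C2: sp2
C3: sp2
C4: sp2
C5: sp3
C6: sp3
C7: sp3
C8: sp2
C9: sp ✓
C10: sp2
C9 → 1 sp carbon.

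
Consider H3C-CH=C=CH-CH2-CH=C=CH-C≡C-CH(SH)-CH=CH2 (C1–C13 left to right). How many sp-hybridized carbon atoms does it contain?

4

C1: sp3
C2: sp2
C3: sp ✓
C4: sp2
C5: sp3
C6: sp2
C7: sp ✓
C8: sp2
C9: sp ✓
C10: sp ✓
C11: sp3
C12: sp2
C13: sp2
C3, C7, C9, C10 → 4 sp carbons.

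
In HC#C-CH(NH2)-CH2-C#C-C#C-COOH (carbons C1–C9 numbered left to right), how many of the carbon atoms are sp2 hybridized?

1

C1: sp
C2: sp
C3: sp3
C4: sp3
C5: sp
C6: sp
C7: sp
C8: sp
C9: sp2 ✓
C9 → 1 sp2 carbon.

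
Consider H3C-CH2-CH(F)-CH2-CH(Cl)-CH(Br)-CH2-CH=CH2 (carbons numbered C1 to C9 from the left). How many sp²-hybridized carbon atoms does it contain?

2

C1: sp3
C2: sp3
C3: sp3
C4: sp3
C5: sp3
C6: sp3
C7: sp3
C8: sp2 ✓
C9: sp2 ✓
C8, C9 → 2 sp2 carbons.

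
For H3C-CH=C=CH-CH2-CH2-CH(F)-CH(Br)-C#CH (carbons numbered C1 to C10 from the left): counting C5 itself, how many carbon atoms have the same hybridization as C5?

5

C5 is sp3 (only σ bonds).
C1: sp3 ✓
C2: sp2
C3: sp
C4: sp2
C5: sp3 ✓
C6: sp3 ✓
C7: sp3 ✓
C8: sp3 ✓
C9: sp
C10: sp
5 carbons are sp3.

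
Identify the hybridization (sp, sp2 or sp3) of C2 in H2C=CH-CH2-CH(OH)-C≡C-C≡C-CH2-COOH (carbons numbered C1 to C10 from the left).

sp²

C2 is sp2: 3 σ bonds, plus one π bond, 3 electron-density regions.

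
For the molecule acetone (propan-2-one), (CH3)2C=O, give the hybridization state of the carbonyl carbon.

sp2

The carbonyl carbon has 3 σ bonds, plus one π bond: steric number 3 → sp2.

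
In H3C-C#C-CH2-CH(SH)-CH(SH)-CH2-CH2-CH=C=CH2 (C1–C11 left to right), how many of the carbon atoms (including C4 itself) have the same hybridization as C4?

C4 is sp3 (only σ bonds).
C1: sp3 ✓
C2: sp
C3: sp
C4: sp3 ✓
C5: sp3 ✓
C6: sp3 ✓
C7: sp3 ✓
C8: sp3 ✓
C9: sp2
C10: sp
C11: sp2
6 carbons are sp3.

6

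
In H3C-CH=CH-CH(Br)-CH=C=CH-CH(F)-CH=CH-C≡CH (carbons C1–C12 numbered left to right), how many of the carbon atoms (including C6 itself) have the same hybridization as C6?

3

C6 is sp (two π bonds).
C1: sp3
C2: sp2
C3: sp2
C4: sp3
C5: sp2
C6: sp ✓
C7: sp2
C8: sp3
C9: sp2
C10: sp2
C11: sp ✓
C12: sp ✓
3 carbons are sp.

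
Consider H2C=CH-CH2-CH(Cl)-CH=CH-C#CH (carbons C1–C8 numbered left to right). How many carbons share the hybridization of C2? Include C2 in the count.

4

C2 is sp2 (one π bond).
C1: sp2 ✓
C2: sp2 ✓
C3: sp3
C4: sp3
C5: sp2 ✓
C6: sp2 ✓
C7: sp
C8: sp
4 carbons are sp2.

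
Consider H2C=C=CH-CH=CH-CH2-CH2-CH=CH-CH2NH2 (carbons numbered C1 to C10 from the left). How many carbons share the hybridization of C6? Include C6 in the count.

3

C6 is sp3 (only σ bonds).
C1: sp2
C2: sp
C3: sp2
C4: sp2
C5: sp2
C6: sp3 ✓
C7: sp3 ✓
C8: sp2
C9: sp2
C10: sp3 ✓
3 carbons are sp3.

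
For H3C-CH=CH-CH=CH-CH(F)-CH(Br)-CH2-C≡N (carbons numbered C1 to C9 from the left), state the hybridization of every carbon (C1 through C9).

C1 — 4 σ bonds. Steric number 4, so sp3.
C2 is sp2: 3 σ bonds, plus one π bond, 3 electron-density regions.
C3 (3 σ bonds, plus one π bond) has steric number 3: sp2.
C4: 3 σ bonds, plus one π bond; 3 regions of electron density → sp2.
C5 carries 3 σ bonds, plus one π bond, giving a steric number of 3, so it is sp2.
C6 is sp3: 4 σ bonds, 4 electron-density regions.
C7 — 4 σ bonds. Steric number 4, so sp3.
C8: 4 σ bonds — 4 electron domains, sp3.
C9: 2 σ bonds, plus two π bonds; 2 regions of electron density → sp.

C1 sp3, C2 sp2, C3 sp2, C4 sp2, C5 sp2, C6 sp3, C7 sp3, C8 sp3, C9 sp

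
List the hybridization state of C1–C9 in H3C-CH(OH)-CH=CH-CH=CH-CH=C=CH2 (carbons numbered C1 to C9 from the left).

C1: 4 σ bonds; 4 regions of electron density → sp3.
C2: 4 σ bonds — 4 electron domains, sp3.
C3: 3 σ bonds, plus one π bond; 3 regions of electron density → sp2.
C4 carries 3 σ bonds, plus one π bond, giving a steric number of 3, so it is sp2.
C5 carries 3 σ bonds, plus one π bond, giving a steric number of 3, so it is sp2.
C6 has 3 σ bonds, plus one π bond: steric number 3 → sp2.
C7: 3 σ bonds, plus one π bond; 3 regions of electron density → sp2.
C8 (2 σ bonds, plus two π bonds) has steric number 2: sp.
C9 carries 3 σ bonds, plus one π bond, giving a steric number of 3, so it is sp2.

C1 sp3, C2 sp3, C3 sp2, C4 sp2, C5 sp2, C6 sp2, C7 sp2, C8 sp, C9 sp2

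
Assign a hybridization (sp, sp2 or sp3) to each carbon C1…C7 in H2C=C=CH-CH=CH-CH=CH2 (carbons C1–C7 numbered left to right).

C1 sp2, C2 sp, C3 sp2, C4 sp2, C5 sp2, C6 sp2, C7 sp2

C1 is sp2: 3 σ bonds, plus one π bond, 3 electron-density regions.
C2 carries 2 σ bonds, plus two π bonds, giving a steric number of 2, so it is sp.
C3: 3 σ bonds, plus one π bond; 3 regions of electron density → sp2.
C4: 3 σ bonds, plus one π bond; 3 regions of electron density → sp2.
C5 has 3 σ bonds, plus one π bond: steric number 3 → sp2.
C6 (3 σ bonds, plus one π bond) has steric number 3: sp2.
C7 — 3 σ bonds, plus one π bond. Steric number 3, so sp2.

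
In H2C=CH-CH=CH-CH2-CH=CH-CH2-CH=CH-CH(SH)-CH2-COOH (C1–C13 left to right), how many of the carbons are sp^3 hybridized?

C1: sp2
C2: sp2
C3: sp2
C4: sp2
C5: sp3 ✓
C6: sp2
C7: sp2
C8: sp3 ✓
C9: sp2
C10: sp2
C11: sp3 ✓
C12: sp3 ✓
C13: sp2
C5, C8, C11, C12 → 4 sp3 carbons.

4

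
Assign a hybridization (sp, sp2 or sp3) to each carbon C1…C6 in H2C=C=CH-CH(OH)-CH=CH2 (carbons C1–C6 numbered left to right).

C1 sp2, C2 sp, C3 sp2, C4 sp3, C5 sp2, C6 sp2

C1 has 3 σ bonds, plus one π bond: steric number 3 → sp2.
C2: 2 σ bonds, plus two π bonds; 2 regions of electron density → sp.
C3 carries 3 σ bonds, plus one π bond, giving a steric number of 3, so it is sp2.
C4: 4 σ bonds; 4 regions of electron density → sp3.
C5 has 3 σ bonds, plus one π bond: steric number 3 → sp2.
C6 is sp2: 3 σ bonds, plus one π bond, 3 electron-density regions.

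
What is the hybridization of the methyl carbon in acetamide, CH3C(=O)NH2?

sp3

The methyl carbon: 4 σ bonds; 4 regions of electron density → sp3.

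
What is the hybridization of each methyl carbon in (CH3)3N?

Each methyl carbon has 4 σ bonds: steric number 4 → sp3.

sp^3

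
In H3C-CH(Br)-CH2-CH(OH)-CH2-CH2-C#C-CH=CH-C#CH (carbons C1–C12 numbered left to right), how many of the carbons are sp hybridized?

4

C1: sp3
C2: sp3
C3: sp3
C4: sp3
C5: sp3
C6: sp3
C7: sp ✓
C8: sp ✓
C9: sp2
C10: sp2
C11: sp ✓
C12: sp ✓
C7, C8, C11, C12 → 4 sp carbons.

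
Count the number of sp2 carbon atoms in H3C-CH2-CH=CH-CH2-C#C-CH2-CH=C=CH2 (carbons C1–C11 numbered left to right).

4

C1: sp3
C2: sp3
C3: sp2 ✓
C4: sp2 ✓
C5: sp3
C6: sp
C7: sp
C8: sp3
C9: sp2 ✓
C10: sp
C11: sp2 ✓
C3, C4, C9, C11 → 4 sp2 carbons.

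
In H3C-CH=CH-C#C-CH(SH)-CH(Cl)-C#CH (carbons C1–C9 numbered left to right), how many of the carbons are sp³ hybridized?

C1: sp3 ✓
C2: sp2
C3: sp2
C4: sp
C5: sp
C6: sp3 ✓
C7: sp3 ✓
C8: sp
C9: sp
C1, C6, C7 → 3 sp3 carbons.

3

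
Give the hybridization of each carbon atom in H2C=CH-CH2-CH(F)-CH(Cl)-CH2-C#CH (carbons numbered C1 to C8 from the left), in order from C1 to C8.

C1 is sp2: 3 σ bonds, plus one π bond, 3 electron-density regions.
C2: 3 σ bonds, plus one π bond; 3 regions of electron density → sp2.
C3 carries 4 σ bonds, giving a steric number of 4, so it is sp3.
C4 has 4 σ bonds: steric number 4 → sp3.
C5 (4 σ bonds) has steric number 4: sp3.
C6: 4 σ bonds — 4 electron domains, sp3.
C7: 2 σ bonds, plus two π bonds; 2 regions of electron density → sp.
C8 is sp: 2 σ bonds, plus two π bonds, 2 electron-density regions.

C1 sp2, C2 sp2, C3 sp3, C4 sp3, C5 sp3, C6 sp3, C7 sp, C8 sp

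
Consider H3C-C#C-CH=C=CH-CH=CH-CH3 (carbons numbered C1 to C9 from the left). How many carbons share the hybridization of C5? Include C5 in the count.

C5 is sp (two π bonds).
C1: sp3
C2: sp ✓
C3: sp ✓
C4: sp2
C5: sp ✓
C6: sp2
C7: sp2
C8: sp2
C9: sp3
3 carbons are sp.

3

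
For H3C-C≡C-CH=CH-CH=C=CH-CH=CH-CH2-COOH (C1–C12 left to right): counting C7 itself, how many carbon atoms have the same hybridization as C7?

C7 is sp (two π bonds).
C1: sp3
C2: sp ✓
C3: sp ✓
C4: sp2
C5: sp2
C6: sp2
C7: sp ✓
C8: sp2
C9: sp2
C10: sp2
C11: sp3
C12: sp2
3 carbons are sp.

3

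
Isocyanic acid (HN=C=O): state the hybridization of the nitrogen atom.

The nitrogen atom is sp2: 2 σ bonds and 1 lone pair, plus one π bond, 3 electron-density regions.

sp²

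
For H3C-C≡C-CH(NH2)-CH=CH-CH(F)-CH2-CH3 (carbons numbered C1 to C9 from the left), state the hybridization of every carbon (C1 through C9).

C1: 4 σ bonds; 4 regions of electron density → sp3.
C2 — 2 σ bonds, plus two π bonds. Steric number 2, so sp.
C3 — 2 σ bonds, plus two π bonds. Steric number 2, so sp.
C4: 4 σ bonds — 4 electron domains, sp3.
C5 (3 σ bonds, plus one π bond) has steric number 3: sp2.
C6: 3 σ bonds, plus one π bond; 3 regions of electron density → sp2.
C7 — 4 σ bonds. Steric number 4, so sp3.
C8 (4 σ bonds) has steric number 4: sp3.
C9 has 4 σ bonds: steric number 4 → sp3.

C1 sp3, C2 sp, C3 sp, C4 sp3, C5 sp2, C6 sp2, C7 sp3, C8 sp3, C9 sp3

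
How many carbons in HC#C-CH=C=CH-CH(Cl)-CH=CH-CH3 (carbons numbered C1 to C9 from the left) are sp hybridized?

3

C1: sp ✓
C2: sp ✓
C3: sp2
C4: sp ✓
C5: sp2
C6: sp3
C7: sp2
C8: sp2
C9: sp3
C1, C2, C4 → 3 sp carbons.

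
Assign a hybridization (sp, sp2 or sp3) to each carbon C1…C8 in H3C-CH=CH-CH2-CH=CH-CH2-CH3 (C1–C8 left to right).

C1 carries 4 σ bonds, giving a steric number of 4, so it is sp3.
C2 is sp2: 3 σ bonds, plus one π bond, 3 electron-density regions.
C3 carries 3 σ bonds, plus one π bond, giving a steric number of 3, so it is sp2.
C4 has 4 σ bonds: steric number 4 → sp3.
C5: 3 σ bonds, plus one π bond — 3 electron domains, sp2.
C6 is sp2: 3 σ bonds, plus one π bond, 3 electron-density regions.
C7: 4 σ bonds — 4 electron domains, sp3.
C8: 4 σ bonds; 4 regions of electron density → sp3.

C1 sp3, C2 sp2, C3 sp2, C4 sp3, C5 sp2, C6 sp2, C7 sp3, C8 sp3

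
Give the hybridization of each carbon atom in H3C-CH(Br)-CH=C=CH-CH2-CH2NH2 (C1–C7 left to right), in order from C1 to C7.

C1 sp3, C2 sp3, C3 sp2, C4 sp, C5 sp2, C6 sp3, C7 sp3

C1: 4 σ bonds; 4 regions of electron density → sp3.
C2 (4 σ bonds) has steric number 4: sp3.
C3 carries 3 σ bonds, plus one π bond, giving a steric number of 3, so it is sp2.
C4 carries 2 σ bonds, plus two π bonds, giving a steric number of 2, so it is sp.
C5: 3 σ bonds, plus one π bond; 3 regions of electron density → sp2.
C6 carries 4 σ bonds, giving a steric number of 4, so it is sp3.
C7 has 4 σ bonds: steric number 4 → sp3.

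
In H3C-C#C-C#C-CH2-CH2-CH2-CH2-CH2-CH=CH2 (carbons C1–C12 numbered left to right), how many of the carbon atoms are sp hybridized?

C1: sp3
C2: sp ✓
C3: sp ✓
C4: sp ✓
C5: sp ✓
C6: sp3
C7: sp3
C8: sp3
C9: sp3
C10: sp3
C11: sp2
C12: sp2
C2, C3, C4, C5 → 4 sp carbons.

4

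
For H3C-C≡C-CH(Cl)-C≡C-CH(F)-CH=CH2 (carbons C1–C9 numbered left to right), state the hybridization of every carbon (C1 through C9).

C1: 4 σ bonds — 4 electron domains, sp3.
C2 has 2 σ bonds, plus two π bonds: steric number 2 → sp.
C3 carries 2 σ bonds, plus two π bonds, giving a steric number of 2, so it is sp.
C4 (4 σ bonds) has steric number 4: sp3.
C5 is sp: 2 σ bonds, plus two π bonds, 2 electron-density regions.
C6 has 2 σ bonds, plus two π bonds: steric number 2 → sp.
C7 has 4 σ bonds: steric number 4 → sp3.
C8 — 3 σ bonds, plus one π bond. Steric number 3, so sp2.
C9 — 3 σ bonds, plus one π bond. Steric number 3, so sp2.

C1 sp3, C2 sp, C3 sp, C4 sp3, C5 sp, C6 sp, C7 sp3, C8 sp2, C9 sp2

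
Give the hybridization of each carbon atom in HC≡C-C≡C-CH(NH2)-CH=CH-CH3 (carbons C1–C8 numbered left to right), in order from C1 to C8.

C1: 2 σ bonds, plus two π bonds; 2 regions of electron density → sp.
C2: 2 σ bonds, plus two π bonds — 2 electron domains, sp.
C3: 2 σ bonds, plus two π bonds — 2 electron domains, sp.
C4: 2 σ bonds, plus two π bonds; 2 regions of electron density → sp.
C5 is sp3: 4 σ bonds, 4 electron-density regions.
C6 has 3 σ bonds, plus one π bond: steric number 3 → sp2.
C7 carries 3 σ bonds, plus one π bond, giving a steric number of 3, so it is sp2.
C8 — 4 σ bonds. Steric number 4, so sp3.

C1 sp, C2 sp, C3 sp, C4 sp, C5 sp3, C6 sp2, C7 sp2, C8 sp3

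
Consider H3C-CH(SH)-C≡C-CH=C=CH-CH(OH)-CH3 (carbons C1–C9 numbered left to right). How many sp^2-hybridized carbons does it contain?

C1: sp3
C2: sp3
C3: sp
C4: sp
C5: sp2 ✓
C6: sp
C7: sp2 ✓
C8: sp3
C9: sp3
C5, C7 → 2 sp2 carbons.

2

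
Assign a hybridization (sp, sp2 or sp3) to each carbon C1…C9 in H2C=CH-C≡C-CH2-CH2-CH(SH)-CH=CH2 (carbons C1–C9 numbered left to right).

C1 sp2, C2 sp2, C3 sp, C4 sp, C5 sp3, C6 sp3, C7 sp3, C8 sp2, C9 sp2

C1 (3 σ bonds, plus one π bond) has steric number 3: sp2.
C2 (3 σ bonds, plus one π bond) has steric number 3: sp2.
C3 is sp: 2 σ bonds, plus two π bonds, 2 electron-density regions.
C4: 2 σ bonds, plus two π bonds — 2 electron domains, sp.
C5 has 4 σ bonds: steric number 4 → sp3.
C6 is sp3: 4 σ bonds, 4 electron-density regions.
C7 — 4 σ bonds. Steric number 4, so sp3.
C8 — 3 σ bonds, plus one π bond. Steric number 3, so sp2.
C9: 3 σ bonds, plus one π bond — 3 electron domains, sp2.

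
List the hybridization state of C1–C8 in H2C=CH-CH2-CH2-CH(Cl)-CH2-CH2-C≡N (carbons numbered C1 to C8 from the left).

C1 (3 σ bonds, plus one π bond) has steric number 3: sp2.
C2 (3 σ bonds, plus one π bond) has steric number 3: sp2.
C3 has 4 σ bonds: steric number 4 → sp3.
C4 has 4 σ bonds: steric number 4 → sp3.
C5 — 4 σ bonds. Steric number 4, so sp3.
C6 — 4 σ bonds. Steric number 4, so sp3.
C7 (4 σ bonds) has steric number 4: sp3.
C8: 2 σ bonds, plus two π bonds — 2 electron domains, sp.

C1 sp2, C2 sp2, C3 sp3, C4 sp3, C5 sp3, C6 sp3, C7 sp3, C8 sp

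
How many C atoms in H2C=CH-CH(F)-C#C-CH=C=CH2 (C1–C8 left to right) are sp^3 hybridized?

C1: sp2
C2: sp2
C3: sp3 ✓
C4: sp
C5: sp
C6: sp2
C7: sp
C8: sp2
C3 → 1 sp3 carbon.

1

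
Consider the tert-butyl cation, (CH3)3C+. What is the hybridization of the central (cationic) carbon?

Three σ bonds and an empty p orbital; no lone pair → steric number 3 → sp2 and planar.

sp2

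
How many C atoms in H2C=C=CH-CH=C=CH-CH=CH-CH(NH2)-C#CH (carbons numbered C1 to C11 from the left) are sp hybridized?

C1: sp2
C2: sp ✓
C3: sp2
C4: sp2
C5: sp ✓
C6: sp2
C7: sp2
C8: sp2
C9: sp3
C10: sp ✓
C11: sp ✓
C2, C5, C10, C11 → 4 sp carbons.

4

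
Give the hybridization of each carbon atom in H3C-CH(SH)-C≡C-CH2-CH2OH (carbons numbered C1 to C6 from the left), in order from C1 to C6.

C1 — 4 σ bonds. Steric number 4, so sp3.
C2 — 4 σ bonds. Steric number 4, so sp3.
C3 (2 σ bonds, plus two π bonds) has steric number 2: sp.
C4: 2 σ bonds, plus two π bonds — 2 electron domains, sp.
C5 carries 4 σ bonds, giving a steric number of 4, so it is sp3.
C6 has 4 σ bonds: steric number 4 → sp3.

C1 sp3, C2 sp3, C3 sp, C4 sp, C5 sp3, C6 sp3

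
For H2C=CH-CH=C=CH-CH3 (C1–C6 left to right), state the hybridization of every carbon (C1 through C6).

C1 — 3 σ bonds, plus one π bond. Steric number 3, so sp2.
C2: 3 σ bonds, plus one π bond; 3 regions of electron density → sp2.
C3 is sp2: 3 σ bonds, plus one π bond, 3 electron-density regions.
C4 — 2 σ bonds, plus two π bonds. Steric number 2, so sp.
C5: 3 σ bonds, plus one π bond; 3 regions of electron density → sp2.
C6 has 4 σ bonds: steric number 4 → sp3.

C1 sp2, C2 sp2, C3 sp2, C4 sp, C5 sp2, C6 sp3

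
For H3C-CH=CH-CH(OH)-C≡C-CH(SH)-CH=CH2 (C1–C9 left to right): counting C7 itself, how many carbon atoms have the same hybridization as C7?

3

C7 is sp3 (only σ bonds).
C1: sp3 ✓
C2: sp2
C3: sp2
C4: sp3 ✓
C5: sp
C6: sp
C7: sp3 ✓
C8: sp2
C9: sp2
3 carbons are sp3.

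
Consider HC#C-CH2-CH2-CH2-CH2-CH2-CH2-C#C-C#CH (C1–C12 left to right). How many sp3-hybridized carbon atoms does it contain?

6

C1: sp
C2: sp
C3: sp3 ✓
C4: sp3 ✓
C5: sp3 ✓
C6: sp3 ✓
C7: sp3 ✓
C8: sp3 ✓
C9: sp
C10: sp
C11: sp
C12: sp
C3, C4, C5, C6, C7, C8 → 6 sp3 carbons.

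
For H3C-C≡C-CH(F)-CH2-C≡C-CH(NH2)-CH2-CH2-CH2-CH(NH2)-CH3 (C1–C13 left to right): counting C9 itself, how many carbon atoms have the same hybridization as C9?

C9 is sp3 (only σ bonds).
C1: sp3 ✓
C2: sp
C3: sp
C4: sp3 ✓
C5: sp3 ✓
C6: sp
C7: sp
C8: sp3 ✓
C9: sp3 ✓
C10: sp3 ✓
C11: sp3 ✓
C12: sp3 ✓
C13: sp3 ✓
9 carbons are sp3.

9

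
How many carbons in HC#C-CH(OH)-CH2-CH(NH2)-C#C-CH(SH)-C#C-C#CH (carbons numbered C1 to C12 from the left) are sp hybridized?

8

C1: sp ✓
C2: sp ✓
C3: sp3
C4: sp3
C5: sp3
C6: sp ✓
C7: sp ✓
C8: sp3
C9: sp ✓
C10: sp ✓
C11: sp ✓
C12: sp ✓
C1, C2, C6, C7, C9, C10, C11, C12 → 8 sp carbons.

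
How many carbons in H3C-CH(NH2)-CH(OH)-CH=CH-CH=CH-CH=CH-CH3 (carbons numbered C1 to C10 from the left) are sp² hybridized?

6

C1: sp3
C2: sp3
C3: sp3
C4: sp2 ✓
C5: sp2 ✓
C6: sp2 ✓
C7: sp2 ✓
C8: sp2 ✓
C9: sp2 ✓
C10: sp3
C4, C5, C6, C7, C8, C9 → 6 sp2 carbons.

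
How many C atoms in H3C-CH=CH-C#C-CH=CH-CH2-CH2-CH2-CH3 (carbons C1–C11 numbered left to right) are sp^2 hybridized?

4

C1: sp3
C2: sp2 ✓
C3: sp2 ✓
C4: sp
C5: sp
C6: sp2 ✓
C7: sp2 ✓
C8: sp3
C9: sp3
C10: sp3
C11: sp3
C2, C3, C6, C7 → 4 sp2 carbons.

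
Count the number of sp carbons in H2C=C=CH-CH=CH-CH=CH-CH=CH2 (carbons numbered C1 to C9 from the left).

C1: sp2
C2: sp ✓
C3: sp2
C4: sp2
C5: sp2
C6: sp2
C7: sp2
C8: sp2
C9: sp2
C2 → 1 sp carbon.

1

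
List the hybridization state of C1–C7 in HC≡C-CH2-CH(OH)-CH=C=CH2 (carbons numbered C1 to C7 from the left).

C1 has 2 σ bonds, plus two π bonds: steric number 2 → sp.
C2 — 2 σ bonds, plus two π bonds. Steric number 2, so sp.
C3 (4 σ bonds) has steric number 4: sp3.
C4 carries 4 σ bonds, giving a steric number of 4, so it is sp3.
C5 (3 σ bonds, plus one π bond) has steric number 3: sp2.
C6 (2 σ bonds, plus two π bonds) has steric number 2: sp.
C7 has 3 σ bonds, plus one π bond: steric number 3 → sp2.

C1 sp, C2 sp, C3 sp3, C4 sp3, C5 sp2, C6 sp, C7 sp2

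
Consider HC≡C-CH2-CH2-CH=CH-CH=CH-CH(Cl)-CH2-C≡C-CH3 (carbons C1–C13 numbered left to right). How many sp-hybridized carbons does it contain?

C1: sp ✓
C2: sp ✓
C3: sp3
C4: sp3
C5: sp2
C6: sp2
C7: sp2
C8: sp2
C9: sp3
C10: sp3
C11: sp ✓
C12: sp ✓
C13: sp3
C1, C2, C11, C12 → 4 sp carbons.

4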